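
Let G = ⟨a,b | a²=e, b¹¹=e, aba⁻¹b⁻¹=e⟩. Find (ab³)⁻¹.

The order of (ab³) is 22 (smallest k with (ab³)ᵏ = e), so (ab³)⁻¹ = (ab³)²¹ = ab⁸.
Check: (ab³) · (ab⁸) → (ab³) · a = b³;   (b³) · b⁸ = e, giving e as required.

Answer: ab⁸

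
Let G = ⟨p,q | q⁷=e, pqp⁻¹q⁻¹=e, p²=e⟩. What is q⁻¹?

The order of q is 7 (smallest k with qᵏ = e), so q⁻¹ = q⁶ = q⁶.
Check: q · (q⁶) → q · q⁶ = e, giving e as required.

Answer: q⁶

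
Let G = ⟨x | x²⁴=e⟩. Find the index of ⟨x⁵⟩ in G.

First find ord(x⁵) by computing successive powers:
  (x⁵)¹ = x⁵, (x⁵)² = x¹⁰, (x⁵)³ = x¹⁵, (x⁵)⁴ = x²⁰, (x⁵)⁵ = x, (x⁵)⁶ = x⁶, (x⁵)⁷ = x¹¹, (x⁵)⁸ = x¹⁶, (x⁵)⁹ = x²¹, (x⁵)¹⁰ = x², (x⁵)¹¹ = x⁷, (x⁵)¹² = x¹², (x⁵)¹³ = x¹⁷, (x⁵)¹⁴ = x²², (x⁵)¹⁵ = x³, (x⁵)¹⁶ = x⁸, (x⁵)¹⁷ = x¹³, (x⁵)¹⁸ = x¹⁸, (x⁵)¹⁹ = x²³, (x⁵)²⁰ = x⁴, (x⁵)²¹ = x⁹, (x⁵)²² = x¹⁴, (x⁵)²³ = x¹⁹, (x⁵)²⁴ = e.
So |⟨x⁵⟩| = ord(x⁵) = 24. With |G| = 24, by Lagrange [G : ⟨x⁵⟩] = 24/24 = 1.

Answer: 1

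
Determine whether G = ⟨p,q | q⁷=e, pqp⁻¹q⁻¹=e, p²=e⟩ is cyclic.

|G| = 14. The element pq has order 14 (its powers give 14 distinct elements), so ⟨pq⟩ = G and G is cyclic.

Answer: Yes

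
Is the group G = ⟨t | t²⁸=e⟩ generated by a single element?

|G| = 28. The element t has order 28 (its powers give 28 distinct elements), so ⟨t⟩ = G and G is cyclic.

Answer: Yes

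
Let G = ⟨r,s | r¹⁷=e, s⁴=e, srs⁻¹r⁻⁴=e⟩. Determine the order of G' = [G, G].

G' = [G, G] is generated by all commutators. The generator-pair commutators are: [r, s] = r¹⁴.
The subgroup they normally generate is {e, r, r², r³, r⁴, r⁵, r⁶, r⁷, r⁸, r⁹, r¹⁰, r¹¹, r¹², r¹³, r¹⁴, r¹⁵, r¹⁶}, of order 17.
Check: |G/G'| = 68/17 = 4 is the order of the abelianisation.

Answer: 17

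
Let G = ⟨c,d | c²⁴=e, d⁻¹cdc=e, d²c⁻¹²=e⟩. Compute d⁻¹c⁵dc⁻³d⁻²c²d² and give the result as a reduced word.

Multiply left to right, reducing at each step:
  (d⁻¹) · c⁵ = c⁷d
  (c⁷d) · d = c¹⁹
  (c¹⁹) · c⁻³ = c¹⁶
  (c¹⁶) · d⁻² = c⁴
  (c⁴) · c² = c⁶
  (c⁶) · d² = c¹⁸

Answer: c¹⁸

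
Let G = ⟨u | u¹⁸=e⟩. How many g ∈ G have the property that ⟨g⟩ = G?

G is cyclic of order 18. An element generates G iff its order is 18, and a cyclic group of order 18 has exactly φ(18) = 6 such elements.

Answer: 6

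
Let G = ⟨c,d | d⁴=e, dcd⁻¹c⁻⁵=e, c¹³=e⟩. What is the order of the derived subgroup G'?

G' = [G, G] is generated by all commutators. The generator-pair commutators are: [c, d] = c⁹.
The subgroup they normally generate is {e, c, c², c³, c⁴, c⁵, c⁶, c⁷, c⁸, c⁹, c¹⁰, c¹¹, c¹²}, of order 13.
Check: |G/G'| = 52/13 = 4 is the order of the abelianisation.

Answer: 13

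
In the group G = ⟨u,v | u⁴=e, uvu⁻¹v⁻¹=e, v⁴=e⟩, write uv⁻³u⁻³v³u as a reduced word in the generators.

Multiply left to right, reducing at each step:
  u · v⁻³ = uv
  (uv) · u⁻³ = u²v
  (u²v) · v³ = u²
  (u²) · u = u³

Answer: u³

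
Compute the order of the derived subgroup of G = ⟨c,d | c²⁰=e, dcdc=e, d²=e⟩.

G' = [G, G] is generated by all commutators. The generator-pair commutators are: [c, d] = c².
The subgroup they normally generate is {e, c², c⁴, c⁶, c⁸, c¹⁰, c¹², c¹⁴, c¹⁶, c¹⁸}, of order 10.
Check: |G/G'| = 40/10 = 4 is the order of the abelianisation.

Answer: 10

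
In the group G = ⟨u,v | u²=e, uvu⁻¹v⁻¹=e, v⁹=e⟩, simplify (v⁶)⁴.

Compute successive powers of (v⁶), reducing at each step:
  (v⁶)²: (v⁶) · v⁶ = v³
  (v⁶)³: (v³) · v⁶ = e
  (v⁶)⁴: e · v⁶ = v⁶

Answer: v⁶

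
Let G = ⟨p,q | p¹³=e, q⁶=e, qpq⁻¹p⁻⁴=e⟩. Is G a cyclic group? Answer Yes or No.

Every cyclic group is abelian. But p·q = pq while q·p = p⁴q, so p·q ≠ q·p and G is not abelian. Hence G is not cyclic.

Answer: No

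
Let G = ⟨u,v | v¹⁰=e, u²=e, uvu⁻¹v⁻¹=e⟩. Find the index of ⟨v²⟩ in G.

First find ord(v²) by computing successive powers:
  (v²)¹ = v², (v²)² = v⁴, (v²)³ = v⁶, (v²)⁴ = v⁸, (v²)⁵ = e.
So |⟨v²⟩| = ord(v²) = 5. With |G| = 20, by Lagrange [G : ⟨v²⟩] = 20/5 = 4.

Answer: 4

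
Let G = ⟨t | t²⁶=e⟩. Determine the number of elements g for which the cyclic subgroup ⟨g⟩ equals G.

G is cyclic of order 26. An element generates G iff its order is 26, and a cyclic group of order 26 has exactly φ(26) = 12 such elements.

Answer: 12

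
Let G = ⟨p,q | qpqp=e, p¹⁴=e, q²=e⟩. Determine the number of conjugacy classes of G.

The conjugacy classes (representative and size) are:
  [e] (size 1), [p¹³] (size 2), [p²] (size 2), [p³] (size 2), [p¹⁰] (size 2), [p⁵] (size 2), [p⁸] (size 2), [p⁷] (size 1), [p⁶q] (size 7), [p⁹q] (size 7).
Class equation: 1 + 2 + 2 + 2 + 2 + 2 + 2 + 1 + 7 + 7 = 28 = |G|. So G has 10 conjugacy classes.

Answer: 10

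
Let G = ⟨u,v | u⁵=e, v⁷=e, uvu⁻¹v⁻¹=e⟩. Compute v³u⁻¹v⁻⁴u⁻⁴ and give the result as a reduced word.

Multiply left to right, reducing at each step:
  (v³) · u⁻¹ = u⁴v³
  (u⁴v³) · v⁻⁴ = u⁴v⁶
  (u⁴v⁶) · u⁻⁴ = v⁶

Answer: v⁶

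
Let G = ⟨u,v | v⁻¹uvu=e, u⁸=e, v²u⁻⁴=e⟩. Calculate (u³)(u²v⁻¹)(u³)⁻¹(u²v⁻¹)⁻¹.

[(u³), (u²v⁻¹)] = (u³)·(u²v⁻¹)·(u³)⁻¹·(u²v⁻¹)⁻¹.
  (u³) · (u²v⁻¹) = uv
  (uv) · (u⁵) = v⁻¹
  (v⁻¹) · (u²v) = u⁶

Answer: u⁶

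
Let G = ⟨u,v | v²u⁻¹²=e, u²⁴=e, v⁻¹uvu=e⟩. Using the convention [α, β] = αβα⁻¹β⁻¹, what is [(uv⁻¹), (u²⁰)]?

[(uv⁻¹), (u²⁰)] = (uv⁻¹)·(u²⁰)·(uv⁻¹)⁻¹·(u²⁰)⁻¹.
  (uv⁻¹) · (u²⁰) = u⁵v⁻¹
  (u⁵v⁻¹) · (uv) = u⁴
  (u⁴) · (u⁴) = u⁸

Answer: u⁸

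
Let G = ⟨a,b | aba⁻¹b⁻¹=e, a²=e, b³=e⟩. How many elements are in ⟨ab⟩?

|⟨ab⟩| equals the order of ab. Compute successive powers until reaching e:
  (ab)¹ = ab, (ab)² = b², (ab)³ = a, (ab)⁴ = b, (ab)⁵ = ab², (ab)⁶ = e.
The smallest positive k with (ab)ᵏ = e is 6, so |⟨ab⟩| = 6.

Answer: 6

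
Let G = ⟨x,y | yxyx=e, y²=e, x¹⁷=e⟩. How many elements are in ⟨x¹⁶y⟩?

|⟨x¹⁶y⟩| equals the order of x¹⁶y. Compute successive powers until reaching e:
  (x¹⁶y)¹ = x¹⁶y, (x¹⁶y)² = e.
The smallest positive k with (x¹⁶y)ᵏ = e is 2, so |⟨x¹⁶y⟩| = 2.

Answer: 2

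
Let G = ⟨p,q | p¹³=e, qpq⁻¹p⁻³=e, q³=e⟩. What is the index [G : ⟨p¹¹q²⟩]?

First find ord(p¹¹q²) by computing successive powers:
  (p¹¹q²)¹ = p¹¹q², (p¹¹q²)² = p⁶q, (p¹¹q²)³ = e.
So |⟨p¹¹q²⟩| = ord(p¹¹q²) = 3. With |G| = 39, by Lagrange [G : ⟨p¹¹q²⟩] = 39/3 = 13.

Answer: 13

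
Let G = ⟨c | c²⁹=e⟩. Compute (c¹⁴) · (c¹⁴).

Compute (c¹⁴) · (c¹⁴) by multiplying left to right and reducing via the relations at each step:
  (c¹⁴) · c¹⁴ = c²⁸

Answer: c²⁸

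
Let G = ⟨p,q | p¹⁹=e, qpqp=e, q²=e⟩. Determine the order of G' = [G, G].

G' = [G, G] is generated by all commutators. The generator-pair commutators are: [p, q] = p².
The subgroup they normally generate is {e, p, p², p³, p⁴, p⁵, p⁶, p⁷, p⁸, p⁹, p¹⁰, p¹¹, p¹², p¹³, p¹⁴, p¹⁵, p¹⁶, p¹⁷, p¹⁸}, of order 19.
Check: |G/G'| = 38/19 = 2 is the order of the abelianisation.

Answer: 19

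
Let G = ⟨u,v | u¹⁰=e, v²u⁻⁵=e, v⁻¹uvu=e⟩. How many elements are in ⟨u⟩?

|⟨u⟩| equals the order of u. Compute successive powers until reaching e:
  u¹ = u, u² = u², u³ = u³, u⁴ = u⁴, u⁵ = u⁵, u⁶ = u⁶, u⁷ = u⁷, u⁸ = u⁸, u⁹ = u⁹, u¹⁰ = e.
The smallest positive k with uᵏ = e is 10, so |⟨u⟩| = 10.

Answer: 10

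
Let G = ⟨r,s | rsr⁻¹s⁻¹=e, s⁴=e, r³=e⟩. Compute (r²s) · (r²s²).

Compute (r²s) · (r²s²) by multiplying left to right and reducing via the relations at each step:
  (r²s) · r² = rs
  (rs) · s² = rs³

Answer: rs³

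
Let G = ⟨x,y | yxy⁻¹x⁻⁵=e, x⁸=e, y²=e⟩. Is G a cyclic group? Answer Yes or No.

Every cyclic group is abelian. But x·y = xy while y·x = x⁵y, so x·y ≠ y·x and G is not abelian. Hence G is not cyclic.

Answer: No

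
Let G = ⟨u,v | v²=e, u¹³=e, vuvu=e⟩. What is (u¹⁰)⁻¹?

The order of (u¹⁰) is 13 (smallest k with (u¹⁰)ᵏ = e), so (u¹⁰)⁻¹ = (u¹⁰)¹² = u³.
Check: (u¹⁰) · (u³) → (u¹⁰) · u³ = e, giving e as required.

Answer: u³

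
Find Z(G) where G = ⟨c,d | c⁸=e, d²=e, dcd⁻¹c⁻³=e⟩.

An element z ∈ Z(G) iff z commutes with every generator.
For example c⁴ is central: (c⁴)·c = c⁵ = c·(c⁴); (c⁴)·d = c⁴d = d·(c⁴).
Whereas c ∉ Z(G) since c·d = cd ≠ c³d = d·c.
Checking each of the 16 elements this way gives Z(G) = {e, c⁴}, of order 2.

Answer: {e, c⁴}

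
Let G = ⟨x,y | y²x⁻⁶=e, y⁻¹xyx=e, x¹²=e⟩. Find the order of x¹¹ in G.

Compute successive powers until reaching e:
  (x¹¹)¹ = x¹¹, (x¹¹)² = x¹⁰, (x¹¹)³ = x⁹, (x¹¹)⁴ = x⁸, (x¹¹)⁵ = x⁷, (x¹¹)⁶ = x⁶, (x¹¹)⁷ = x⁵, (x¹¹)⁸ = x⁴, (x¹¹)⁹ = x³, (x¹¹)¹⁰ = x², (x¹¹)¹¹ = x, (x¹¹)¹² = e.
The smallest positive k with (x¹¹)ᵏ = e is 12.

Answer: 12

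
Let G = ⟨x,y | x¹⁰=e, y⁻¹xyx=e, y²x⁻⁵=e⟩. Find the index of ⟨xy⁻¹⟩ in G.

First find ord(xy⁻¹) by computing successive powers:
  (xy⁻¹)¹ = xy⁻¹, (xy⁻¹)² = x⁵, (xy⁻¹)³ = xy, (xy⁻¹)⁴ = e.
So |⟨xy⁻¹⟩| = ord(xy⁻¹) = 4. With |G| = 20, by Lagrange [G : ⟨xy⁻¹⟩] = 20/4 = 5.

Answer: 5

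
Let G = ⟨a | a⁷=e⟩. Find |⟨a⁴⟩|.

|⟨a⁴⟩| equals the order of a⁴. Compute successive powers until reaching e:
  (a⁴)¹ = a⁴, (a⁴)² = a, (a⁴)³ = a⁵, (a⁴)⁴ = a², (a⁴)⁵ = a⁶, (a⁴)⁶ = a³, (a⁴)⁷ = e.
The smallest positive k with (a⁴)ᵏ = e is 7, so |⟨a⁴⟩| = 7.

Answer: 7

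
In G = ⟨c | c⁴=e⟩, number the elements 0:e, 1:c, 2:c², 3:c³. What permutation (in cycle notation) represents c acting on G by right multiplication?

(0 1 2 3)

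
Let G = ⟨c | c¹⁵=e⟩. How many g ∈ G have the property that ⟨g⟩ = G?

G is cyclic of order 15. An element generates G iff its order is 15, and a cyclic group of order 15 has exactly φ(15) = 8 such elements.

Answer: 8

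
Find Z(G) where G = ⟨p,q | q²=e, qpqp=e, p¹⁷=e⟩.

An element z ∈ Z(G) iff z commutes with every generator.
For example e is central: e·p = p = p·e; e·q = q = q·e.
Whereas p ∉ Z(G) since p·q = pq ≠ p¹⁶q = q·p.
Checking each of the 34 elements this way gives Z(G) = {e}, of order 1.

Answer: {e}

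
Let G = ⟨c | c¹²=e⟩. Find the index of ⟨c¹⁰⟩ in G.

First find ord(c¹⁰) by computing successive powers:
  (c¹⁰)¹ = c¹⁰, (c¹⁰)² = c⁸, (c¹⁰)³ = c⁶, (c¹⁰)⁴ = c⁴, (c¹⁰)⁵ = c², (c¹⁰)⁶ = e.
So |⟨c¹⁰⟩| = ord(c¹⁰) = 6. With |G| = 12, by Lagrange [G : ⟨c¹⁰⟩] = 12/6 = 2.

Answer: 2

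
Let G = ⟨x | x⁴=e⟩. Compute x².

Compute successive powers of x, reducing at each step:
  x²: x · x = x²

Answer: x²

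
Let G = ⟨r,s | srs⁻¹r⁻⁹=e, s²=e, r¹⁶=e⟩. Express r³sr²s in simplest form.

Multiply left to right, reducing at each step:
  (r³) · s = r³s
  (r³s) · r² = r⁵s
  (r⁵s) · s = r⁵

Answer: r⁵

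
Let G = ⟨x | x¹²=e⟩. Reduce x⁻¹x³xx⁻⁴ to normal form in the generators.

Multiply left to right, reducing at each step:
  (x¹¹) · x³ = x²
  (x²) · x = x³
  (x³) · x⁻⁴ = x¹¹

Answer: x¹¹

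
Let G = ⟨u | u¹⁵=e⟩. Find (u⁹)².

Compute successive powers of (u⁹), reducing at each step:
  (u⁹)²: (u⁹) · u⁹ = u³

Answer: u³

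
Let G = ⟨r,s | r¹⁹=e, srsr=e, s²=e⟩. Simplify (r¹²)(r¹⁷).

Compute (r¹²) · (r¹⁷) by multiplying left to right and reducing via the relations at each step:
  (r¹²) · r¹⁷ = r¹⁰

Answer: r¹⁰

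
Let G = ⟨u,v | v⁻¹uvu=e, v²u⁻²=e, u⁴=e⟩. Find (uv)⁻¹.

The order of (uv) is 4 (smallest k with (uv)ᵏ = e), so (uv)⁻¹ = (uv)³ = uv⁻¹.
Check: (uv) · (uv⁻¹) → (uv) · u = v;   v · v⁻¹ = e, giving e as required.

Answer: uv⁻¹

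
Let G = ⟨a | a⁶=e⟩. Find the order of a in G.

Compute successive powers until reaching e:
  a¹ = a, a² = a², a³ = a³, a⁴ = a⁴, a⁵ = a⁵, a⁶ = e.
The smallest positive k with aᵏ = e is 6.

Answer: 6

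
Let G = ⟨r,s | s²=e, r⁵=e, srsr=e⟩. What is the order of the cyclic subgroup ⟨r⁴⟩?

|⟨r⁴⟩| equals the order of r⁴. Compute successive powers until reaching e:
  (r⁴)¹ = r⁴, (r⁴)² = r³, (r⁴)³ = r², (r⁴)⁴ = r, (r⁴)⁵ = e.
The smallest positive k with (r⁴)ᵏ = e is 5, so |⟨r⁴⟩| = 5.

Answer: 5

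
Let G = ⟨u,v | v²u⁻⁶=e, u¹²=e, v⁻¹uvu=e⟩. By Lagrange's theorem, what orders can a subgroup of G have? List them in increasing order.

|G| = 24 = 2³ · 3. By Lagrange's theorem the order of any subgroup divides 24; the divisors of 24 are 1, 2, 3, 4, 6, 8, 12, 24.

Answer: 1, 2, 3, 4, 6, 8, 12, 24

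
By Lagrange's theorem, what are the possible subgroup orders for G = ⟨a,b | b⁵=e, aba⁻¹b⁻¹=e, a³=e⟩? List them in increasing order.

|G| = 15 = 3 · 5. By Lagrange's theorem the order of any subgroup divides 15; the divisors of 15 are 1, 3, 5, 15.

Answer: 1, 3, 5, 15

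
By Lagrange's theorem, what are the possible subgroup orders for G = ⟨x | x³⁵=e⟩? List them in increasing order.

|G| = 35 = 5 · 7. By Lagrange's theorem the order of any subgroup divides 35; the divisors of 35 are 1, 5, 7, 35.

Answer: 1, 5, 7, 35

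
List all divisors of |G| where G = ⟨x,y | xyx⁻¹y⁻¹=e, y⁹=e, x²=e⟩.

|G| = 18 = 2 · 3². By Lagrange's theorem the order of any subgroup divides 18; the divisors of 18 are 1, 2, 3, 6, 9, 18.

Answer: 1, 2, 3, 6, 9, 18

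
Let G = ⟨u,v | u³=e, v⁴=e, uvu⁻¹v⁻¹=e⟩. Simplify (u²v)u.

Compute (u²v) · u by multiplying left to right and reducing via the relations at each step:
  (u²v) · u = v

Answer: v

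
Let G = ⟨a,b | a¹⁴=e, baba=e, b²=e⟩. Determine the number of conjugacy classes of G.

The conjugacy classes (representative and size) are:
  [e] (size 1), [a¹³] (size 2), [a²] (size 2), [a³] (size 2), [a¹⁰] (size 2), [a⁵] (size 2), [a⁸] (size 2), [a⁷] (size 1), [a⁶b] (size 7), [a⁹b] (size 7).
Class equation: 1 + 2 + 2 + 2 + 2 + 2 + 2 + 1 + 7 + 7 = 28 = |G|. So G has 10 conjugacy classes.

Answer: 10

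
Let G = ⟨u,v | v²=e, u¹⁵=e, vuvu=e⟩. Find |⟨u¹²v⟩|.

|⟨u¹²v⟩| equals the order of u¹²v. Compute successive powers until reaching e:
  (u¹²v)¹ = u¹²v, (u¹²v)² = e.
The smallest positive k with (u¹²v)ᵏ = e is 2, so |⟨u¹²v⟩| = 2.

Answer: 2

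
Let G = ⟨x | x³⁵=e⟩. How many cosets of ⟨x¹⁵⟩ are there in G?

First find ord(x¹⁵) by computing successive powers:
  (x¹⁵)¹ = x¹⁵, (x¹⁵)² = x³⁰, (x¹⁵)³ = x¹⁰, (x¹⁵)⁴ = x²⁵, (x¹⁵)⁵ = x⁵, (x¹⁵)⁶ = x²⁰, (x¹⁵)⁷ = e.
So |⟨x¹⁵⟩| = ord(x¹⁵) = 7. With |G| = 35, by Lagrange [G : ⟨x¹⁵⟩] = 35/7 = 5.

Answer: 5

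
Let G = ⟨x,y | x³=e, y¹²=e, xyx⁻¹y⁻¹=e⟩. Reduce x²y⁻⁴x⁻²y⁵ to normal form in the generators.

Multiply left to right, reducing at each step:
  (x²) · y⁻⁴ = x²y⁸
  (x²y⁸) · x⁻² = y⁸
  (y⁸) · y⁵ = y

Answer: y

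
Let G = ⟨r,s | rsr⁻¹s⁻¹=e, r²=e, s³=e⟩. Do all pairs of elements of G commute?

Each pair of generators commutes: r·s = rs = s·r. Since the generators pairwise commute, every element of G commutes with every other, so G is abelian.

Answer: Yes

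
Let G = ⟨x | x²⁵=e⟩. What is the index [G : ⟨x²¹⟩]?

First find ord(x²¹) by computing successive powers:
  (x²¹)¹ = x²¹, (x²¹)² = x¹⁷, (x²¹)³ = x¹³, (x²¹)⁴ = x⁹, (x²¹)⁵ = x⁵, (x²¹)⁶ = x, (x²¹)⁷ = x²², (x²¹)⁸ = x¹⁸, (x²¹)⁹ = x¹⁴, (x²¹)¹⁰ = x¹⁰, (x²¹)¹¹ = x⁶, (x²¹)¹² = x², (x²¹)¹³ = x²³, (x²¹)¹⁴ = x¹⁹, (x²¹)¹⁵ = x¹⁵, (x²¹)¹⁶ = x¹¹, (x²¹)¹⁷ = x⁷, (x²¹)¹⁸ = x³, (x²¹)¹⁹ = x²⁴, (x²¹)²⁰ = x²⁰, (x²¹)²¹ = x¹⁶, (x²¹)²² = x¹², (x²¹)²³ = x⁸, (x²¹)²⁴ = x⁴, (x²¹)²⁵ = e.
So |⟨x²¹⟩| = ord(x²¹) = 25. With |G| = 25, by Lagrange [G : ⟨x²¹⟩] = 25/25 = 1.

Answer: 1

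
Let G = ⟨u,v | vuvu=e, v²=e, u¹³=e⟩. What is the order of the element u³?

Compute successive powers until reaching e:
  (u³)¹ = u³, (u³)² = u⁶, (u³)³ = u⁹, (u³)⁴ = u¹², (u³)⁵ = u², (u³)⁶ = u⁵, (u³)⁷ = u⁸, (u³)⁸ = u¹¹, (u³)⁹ = u, (u³)¹⁰ = u⁴, (u³)¹¹ = u⁷, (u³)¹² = u¹⁰, (u³)¹³ = e.
The smallest positive k with (u³)ᵏ = e is 13.

Answer: 13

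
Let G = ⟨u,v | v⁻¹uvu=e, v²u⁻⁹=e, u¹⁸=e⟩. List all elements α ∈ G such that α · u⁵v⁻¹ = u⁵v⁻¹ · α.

⟨u⁵v⁻¹⟩ ⊆ C_G(u⁵v⁻¹) since powers of u⁵v⁻¹ commute with u⁵v⁻¹; so |C_G(u⁵v⁻¹)| ≥ |⟨u⁵v⁻¹⟩| = 4.
By orbit–stabilizer, |C_G(u⁵v⁻¹)| = |G| / |conj. class of u⁵v⁻¹| = 36 / 9 = 4.
The 4 elements commuting with u⁵v⁻¹ are {e, u⁹, u⁵v, u⁵v⁻¹}.

Answer: {e, u⁹, u⁵v, u⁵v⁻¹}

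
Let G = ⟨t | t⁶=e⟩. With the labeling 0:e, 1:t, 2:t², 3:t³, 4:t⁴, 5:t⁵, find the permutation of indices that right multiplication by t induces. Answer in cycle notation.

(0 1 2 3 4 5)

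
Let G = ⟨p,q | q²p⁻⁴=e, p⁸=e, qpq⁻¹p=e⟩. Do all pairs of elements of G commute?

p·q = pq but q·p = p³q⁻¹, so p·q ≠ q·p and G is not abelian.

Answer: No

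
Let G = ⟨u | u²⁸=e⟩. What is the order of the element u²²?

Compute successive powers until reaching e:
  (u²²)¹ = u²², (u²²)² = u¹⁶, (u²²)³ = u¹⁰, (u²²)⁴ = u⁴, (u²²)⁵ = u²⁶, (u²²)⁶ = u²⁰, (u²²)⁷ = u¹⁴, (u²²)⁸ = u⁸, (u²²)⁹ = u², (u²²)¹⁰ = u²⁴, (u²²)¹¹ = u¹⁸, (u²²)¹² = u¹², (u²²)¹³ = u⁶, (u²²)¹⁴ = e.
The smallest positive k with (u²²)ᵏ = e is 14.

Answer: 14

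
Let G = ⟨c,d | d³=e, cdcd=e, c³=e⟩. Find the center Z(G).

An element z ∈ Z(G) iff z commutes with every generator.
For example e is central: e·c = c = c·e; e·d = d = d·e.
Whereas c ∉ Z(G) since c·d = cd ≠ c²d² = d·c.
Checking each of the 12 elements this way gives Z(G) = {e}, of order 1.

Answer: {e}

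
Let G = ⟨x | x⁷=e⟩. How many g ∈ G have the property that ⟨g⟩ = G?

G is cyclic of order 7. An element generates G iff its order is 7, and a cyclic group of order 7 has exactly φ(7) = 6 such elements.

Answer: 6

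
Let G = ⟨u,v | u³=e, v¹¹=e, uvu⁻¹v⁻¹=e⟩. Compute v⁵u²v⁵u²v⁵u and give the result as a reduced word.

Multiply left to right, reducing at each step:
  (v⁵) · u² = u²v⁵
  (u²v⁵) · v⁵ = u²v¹⁰
  (u²v¹⁰) · u² = uv¹⁰
  (uv¹⁰) · v⁵ = uv⁴
  (uv⁴) · u = u²v⁴

Answer: u²v⁴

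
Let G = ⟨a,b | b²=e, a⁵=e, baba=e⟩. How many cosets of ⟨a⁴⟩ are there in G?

First find ord(a⁴) by computing successive powers:
  (a⁴)¹ = a⁴, (a⁴)² = a³, (a⁴)³ = a², (a⁴)⁴ = a, (a⁴)⁵ = e.
So |⟨a⁴⟩| = ord(a⁴) = 5. With |G| = 10, by Lagrange [G : ⟨a⁴⟩] = 10/5 = 2.

Answer: 2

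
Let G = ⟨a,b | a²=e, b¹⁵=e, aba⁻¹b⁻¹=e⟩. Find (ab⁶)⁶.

Compute successive powers of (ab⁶), reducing at each step:
  (ab⁶)²: (ab⁶) · a = b⁶;   (b⁶) · b⁶ = b¹²
  (ab⁶)³: (b¹²) · a = ab¹²;   (ab¹²) · b⁶ = ab³
  (ab⁶)⁴: (ab³) · a = b³;   (b³) · b⁶ = b⁹
  (ab⁶)⁵: (b⁹) · a = ab⁹;   (ab⁹) · b⁶ = a
  (ab⁶)⁶: a · a = e;   e · b⁶ = b⁶

Answer: b⁶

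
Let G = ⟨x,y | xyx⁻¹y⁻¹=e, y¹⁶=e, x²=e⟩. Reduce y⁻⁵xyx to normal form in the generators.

Multiply left to right, reducing at each step:
  (y¹¹) · x = xy¹¹
  (xy¹¹) · y = xy¹²
  (xy¹²) · x = y¹²

Answer: y¹²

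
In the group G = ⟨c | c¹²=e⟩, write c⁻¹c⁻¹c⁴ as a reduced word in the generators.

Multiply left to right, reducing at each step:
  (c¹¹) · c⁻¹ = c¹⁰
  (c¹⁰) · c⁴ = c²

Answer: c²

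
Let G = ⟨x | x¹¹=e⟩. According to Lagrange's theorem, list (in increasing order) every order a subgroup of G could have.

|G| = 11 = 11. By Lagrange's theorem the order of any subgroup divides 11; the divisors of 11 are 1, 11.

Answer: 1, 11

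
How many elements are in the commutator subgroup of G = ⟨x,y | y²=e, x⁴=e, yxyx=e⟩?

G' = [G, G] is generated by all commutators. The generator-pair commutators are: [x, y] = x².
The subgroup they normally generate is {e, x²}, of order 2.
Check: |G/G'| = 8/2 = 4 is the order of the abelianisation.

Answer: 2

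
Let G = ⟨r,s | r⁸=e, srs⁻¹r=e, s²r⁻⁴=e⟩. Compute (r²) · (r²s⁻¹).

Compute (r²) · (r²s⁻¹) by multiplying left to right and reducing via the relations at each step:
  (r²) · r² = r⁴
  (r⁴) · s⁻¹ = s

Answer: s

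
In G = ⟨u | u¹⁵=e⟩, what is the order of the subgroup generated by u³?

|⟨u³⟩| equals the order of u³. Compute successive powers until reaching e:
  (u³)¹ = u³, (u³)² = u⁶, (u³)³ = u⁹, (u³)⁴ = u¹², (u³)⁵ = e.
The smallest positive k with (u³)ᵏ = e is 5, so |⟨u³⟩| = 5.

Answer: 5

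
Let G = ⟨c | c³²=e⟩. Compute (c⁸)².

Compute successive powers of (c⁸), reducing at each step:
  (c⁸)²: (c⁸) · c⁸ = c¹⁶

Answer: c¹⁶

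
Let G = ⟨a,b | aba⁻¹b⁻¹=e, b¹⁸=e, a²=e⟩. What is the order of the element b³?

Compute successive powers until reaching e:
  (b³)¹ = b³, (b³)² = b⁶, (b³)³ = b⁹, (b³)⁴ = b¹², (b³)⁵ = b¹⁵, (b³)⁶ = e.
The smallest positive k with (b³)ᵏ = e is 6.

Answer: 6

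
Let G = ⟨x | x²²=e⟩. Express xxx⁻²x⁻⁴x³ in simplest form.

Multiply left to right, reducing at each step:
  x · x = x²
  (x²) · x⁻² = e
  e · x⁻⁴ = x¹⁸
  (x¹⁸) · x³ = x²¹

Answer: x²¹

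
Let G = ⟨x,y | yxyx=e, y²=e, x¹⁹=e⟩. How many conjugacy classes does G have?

The conjugacy classes (representative and size) are:
  [e] (size 1), [x¹⁸] (size 2), [x²] (size 2), [x¹⁶] (size 2), [x⁴] (size 2), [x¹⁴] (size 2), [x¹³] (size 2), [x¹²] (size 2), [x⁸] (size 2), [x⁹] (size 2), [y] (size 19).
Class equation: 1 + 2 + 2 + 2 + 2 + 2 + 2 + 2 + 2 + 2 + 19 = 38 = |G|. So G has 11 conjugacy classes.

Answer: 11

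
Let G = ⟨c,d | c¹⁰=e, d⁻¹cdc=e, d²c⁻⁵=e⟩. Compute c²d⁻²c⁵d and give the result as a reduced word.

Multiply left to right, reducing at each step:
  (c²) · d⁻² = c⁷
  (c⁷) · c⁵ = c²
  (c²) · d = c²d

Answer: c²d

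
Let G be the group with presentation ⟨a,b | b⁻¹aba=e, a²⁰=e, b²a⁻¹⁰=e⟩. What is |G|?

Enumerate words in the generators, reducing via the relations: the distinct elements are
  {a, b, e, ab, a², a³, a⁴, a⁵, a⁶, a⁷, a⁸, a⁹, a²b, a³b, a¹², a¹³, a¹¹, a¹⁰, a¹⁴, a¹⁵, a¹⁶, a¹⁷, a¹⁸, a¹⁹, a⁴b, a⁵b, a⁶b, a⁷b, a⁸b, a⁹b, b⁻¹, ab⁻¹, a²b⁻¹, a³b⁻¹, a⁴b⁻¹, a⁵b⁻¹, a⁶b⁻¹, a⁷b⁻¹, a⁸b⁻¹, a⁹b⁻¹}.
No further products give new elements, so |G| = 40.

Answer: 40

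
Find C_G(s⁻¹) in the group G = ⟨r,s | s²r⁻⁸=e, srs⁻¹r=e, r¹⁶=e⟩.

⟨s⁻¹⟩ ⊆ C_G(s⁻¹) since powers of s⁻¹ commute with s⁻¹; so |C_G(s⁻¹)| ≥ |⟨s⁻¹⟩| = 4.
By orbit–stabilizer, |C_G(s⁻¹)| = |G| / |conj. class of s⁻¹| = 32 / 8 = 4.
The 4 elements commuting with s⁻¹ are {e, r⁸, s, s⁻¹}.

Answer: {e, r⁸, s, s⁻¹}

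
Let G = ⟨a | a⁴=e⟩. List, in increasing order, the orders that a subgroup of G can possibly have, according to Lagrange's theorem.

|G| = 4 = 2². By Lagrange's theorem the order of any subgroup divides 4; the divisors of 4 are 1, 2, 4.

Answer: 1, 2, 4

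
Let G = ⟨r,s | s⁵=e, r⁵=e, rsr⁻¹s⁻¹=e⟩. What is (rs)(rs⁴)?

Compute (rs) · (rs⁴) by multiplying left to right and reducing via the relations at each step:
  (rs) · r = r²s
  (r²s) · s⁴ = r²

Answer: r²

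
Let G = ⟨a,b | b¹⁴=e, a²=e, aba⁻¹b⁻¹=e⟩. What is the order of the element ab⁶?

Compute successive powers until reaching e:
  (ab⁶)¹ = ab⁶, (ab⁶)² = b¹², (ab⁶)³ = ab⁴, (ab⁶)⁴ = b¹⁰, (ab⁶)⁵ = ab², (ab⁶)⁶ = b⁸, (ab⁶)⁷ = a, (ab⁶)⁸ = b⁶, (ab⁶)⁹ = ab¹², (ab⁶)¹⁰ = b⁴, (ab⁶)¹¹ = ab¹⁰, (ab⁶)¹² = b², (ab⁶)¹³ = ab⁸, (ab⁶)¹⁴ = e.
The smallest positive k with (ab⁶)ᵏ = e is 14.

Answer: 14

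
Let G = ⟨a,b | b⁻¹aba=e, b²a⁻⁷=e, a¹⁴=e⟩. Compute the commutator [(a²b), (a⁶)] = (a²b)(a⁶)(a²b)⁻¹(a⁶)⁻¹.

[(a²b), (a⁶)] = (a²b)·(a⁶)·(a²b)⁻¹·(a⁶)⁻¹.
  (a²b) · (a⁶) = a³b⁻¹
  (a³b⁻¹) · (a²b⁻¹) = a⁸
  (a⁸) · (a⁸) = a²

Answer: a²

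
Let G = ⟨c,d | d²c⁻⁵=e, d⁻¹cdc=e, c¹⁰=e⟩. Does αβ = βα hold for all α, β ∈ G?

c·d = cd but d·c = c⁴d⁻¹, so c·d ≠ d·c and G is not abelian.

Answer: No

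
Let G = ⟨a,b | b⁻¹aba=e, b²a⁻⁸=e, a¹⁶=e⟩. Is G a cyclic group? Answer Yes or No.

Every cyclic group is abelian. But a·b = ab while b·a = a⁷b⁻¹, so a·b ≠ b·a and G is not abelian. Hence G is not cyclic.

Answer: No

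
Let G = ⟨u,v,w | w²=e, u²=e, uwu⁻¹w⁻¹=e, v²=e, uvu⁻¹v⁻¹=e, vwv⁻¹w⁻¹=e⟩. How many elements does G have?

Enumerate words in the generators, reducing via the relations: the distinct elements are
  {e, u, v, w, uv, uw, vw, uvw}.
No further products give new elements, so |G| = 8.

Answer: 8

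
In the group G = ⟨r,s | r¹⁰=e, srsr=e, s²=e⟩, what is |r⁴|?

Compute successive powers until reaching e:
  (r⁴)¹ = r⁴, (r⁴)² = r⁸, (r⁴)³ = r², (r⁴)⁴ = r⁶, (r⁴)⁵ = e.
The smallest positive k with (r⁴)ᵏ = e is 5.

Answer: 5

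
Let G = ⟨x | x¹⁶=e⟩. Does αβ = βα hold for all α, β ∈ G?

G has a single generator, so G is cyclic and hence abelian.

Answer: Yes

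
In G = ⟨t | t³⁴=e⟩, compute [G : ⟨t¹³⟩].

First find ord(t¹³) by computing successive powers:
  (t¹³)¹ = t¹³, (t¹³)² = t²⁶, (t¹³)³ = t⁵, (t¹³)⁴ = t¹⁸, (t¹³)⁵ = t³¹, (t¹³)⁶ = t¹⁰, (t¹³)⁷ = t²³, (t¹³)⁸ = t², (t¹³)⁹ = t¹⁵, (t¹³)¹⁰ = t²⁸, (t¹³)¹¹ = t⁷, (t¹³)¹² = t²⁰, (t¹³)¹³ = t³³, (t¹³)¹⁴ = t¹², (t¹³)¹⁵ = t²⁵, (t¹³)¹⁶ = t⁴, (t¹³)¹⁷ = t¹⁷, (t¹³)¹⁸ = t³⁰, (t¹³)¹⁹ = t⁹, (t¹³)²⁰ = t²², (t¹³)²¹ = t, (t¹³)²² = t¹⁴, (t¹³)²³ = t²⁷, (t¹³)²⁴ = t⁶, (t¹³)²⁵ = t¹⁹, (t¹³)²⁶ = t³², (t¹³)²⁷ = t¹¹, (t¹³)²⁸ = t²⁴, (t¹³)²⁹ = t³, (t¹³)³⁰ = t¹⁶, (t¹³)³¹ = t²⁹, (t¹³)³² = t⁸, (t¹³)³³ = t²¹, (t¹³)³⁴ = e.
So |⟨t¹³⟩| = ord(t¹³) = 34. With |G| = 34, by Lagrange [G : ⟨t¹³⟩] = 34/34 = 1.

Answer: 1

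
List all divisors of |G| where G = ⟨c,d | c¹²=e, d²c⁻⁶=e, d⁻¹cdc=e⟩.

|G| = 24 = 2³ · 3. By Lagrange's theorem the order of any subgroup divides 24; the divisors of 24 are 1, 2, 3, 4, 6, 8, 12, 24.

Answer: 1, 2, 3, 4, 6, 8, 12, 24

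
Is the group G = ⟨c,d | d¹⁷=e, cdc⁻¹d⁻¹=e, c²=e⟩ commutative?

Each pair of generators commutes: c·d = cd = d·c. Since the generators pairwise commute, every element of G commutes with every other, so G is abelian.

Answer: Yes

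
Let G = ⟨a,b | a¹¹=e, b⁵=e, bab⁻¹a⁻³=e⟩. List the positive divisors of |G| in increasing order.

|G| = 55 = 5 · 11. By Lagrange's theorem the order of any subgroup divides 55; the divisors of 55 are 1, 5, 11, 55.

Answer: 1, 5, 11, 55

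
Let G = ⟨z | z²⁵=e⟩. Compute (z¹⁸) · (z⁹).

Compute (z¹⁸) · (z⁹) by multiplying left to right and reducing via the relations at each step:
  (z¹⁸) · z⁹ = z²

Answer: z²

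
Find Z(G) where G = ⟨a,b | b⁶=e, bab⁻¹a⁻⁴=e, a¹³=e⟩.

An element z ∈ Z(G) iff z commutes with every generator.
For example e is central: e·a = a = a·e; e·b = b = b·e.
Whereas a ∉ Z(G) since a·b = ab ≠ a⁴b = b·a.
Checking each of the 78 elements this way gives Z(G) = {e}, of order 1.

Answer: {e}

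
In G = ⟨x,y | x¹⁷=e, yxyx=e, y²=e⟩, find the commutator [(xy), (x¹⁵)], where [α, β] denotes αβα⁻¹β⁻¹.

[(xy), (x¹⁵)] = (xy)·(x¹⁵)·(xy)⁻¹·(x¹⁵)⁻¹.
  (xy) · (x¹⁵) = x³y
  (x³y) · (xy) = x²
  (x²) · (x²) = x⁴

Answer: x⁴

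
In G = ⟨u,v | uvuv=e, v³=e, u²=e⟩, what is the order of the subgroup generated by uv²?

|⟨uv²⟩| equals the order of uv². Compute successive powers until reaching e:
  (uv²)¹ = uv², (uv²)² = e.
The smallest positive k with (uv²)ᵏ = e is 2, so |⟨uv²⟩| = 2.

Answer: 2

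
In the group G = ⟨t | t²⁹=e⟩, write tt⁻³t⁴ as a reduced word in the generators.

Multiply left to right, reducing at each step:
  t · t⁻³ = t²⁷
  (t²⁷) · t⁴ = t²

Answer: t²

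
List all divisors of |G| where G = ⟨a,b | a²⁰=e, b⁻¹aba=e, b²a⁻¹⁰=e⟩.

|G| = 40 = 2³ · 5. By Lagrange's theorem the order of any subgroup divides 40; the divisors of 40 are 1, 2, 4, 5, 8, 10, 20, 40.

Answer: 1, 2, 4, 5, 8, 10, 20, 40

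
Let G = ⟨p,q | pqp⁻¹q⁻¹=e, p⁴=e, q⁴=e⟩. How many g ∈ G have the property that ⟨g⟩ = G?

⟨g⟩ = G would require ord(g) = |G| = 16, but the maximum element order in G is 4 < 16. So G is not cyclic and no single element generates it: the count is 0.

Answer: 0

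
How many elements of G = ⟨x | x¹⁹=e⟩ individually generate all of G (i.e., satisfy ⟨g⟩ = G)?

G is cyclic of order 19. An element generates G iff its order is 19, and a cyclic group of order 19 has exactly φ(19) = 18 such elements.

Answer: 18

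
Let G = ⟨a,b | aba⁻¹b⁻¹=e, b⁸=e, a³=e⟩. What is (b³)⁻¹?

The order of (b³) is 8 (smallest k with (b³)ᵏ = e), so (b³)⁻¹ = (b³)⁷ = b⁵.
Check: (b³) · (b⁵) → (b³) · b⁵ = e, giving e as required.

Answer: b⁵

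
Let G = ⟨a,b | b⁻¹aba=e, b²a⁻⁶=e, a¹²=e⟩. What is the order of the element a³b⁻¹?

Compute successive powers until reaching e:
  (a³b⁻¹)¹ = a³b⁻¹, (a³b⁻¹)² = a⁶, (a³b⁻¹)³ = a³b, (a³b⁻¹)⁴ = e.
The smallest positive k with (a³b⁻¹)ᵏ = e is 4.

Answer: 4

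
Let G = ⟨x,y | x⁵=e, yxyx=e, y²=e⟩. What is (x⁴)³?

Compute successive powers of (x⁴), reducing at each step:
  (x⁴)²: (x⁴) · x⁴ = x³
  (x⁴)³: (x³) · x⁴ = x²

Answer: x²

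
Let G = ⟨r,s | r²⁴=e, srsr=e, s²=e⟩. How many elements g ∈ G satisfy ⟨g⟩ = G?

⟨g⟩ = G would require ord(g) = |G| = 48, but the maximum element order in G is 24 < 48. So G is not cyclic and no single element generates it: the count is 0.

Answer: 0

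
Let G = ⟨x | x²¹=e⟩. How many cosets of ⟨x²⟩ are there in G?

First find ord(x²) by computing successive powers:
  (x²)¹ = x², (x²)² = x⁴, (x²)³ = x⁶, (x²)⁴ = x⁸, (x²)⁵ = x¹⁰, (x²)⁶ = x¹², (x²)⁷ = x¹⁴, (x²)⁸ = x¹⁶, (x²)⁹ = x¹⁸, (x²)¹⁰ = x²⁰, (x²)¹¹ = x, (x²)¹² = x³, (x²)¹³ = x⁵, (x²)¹⁴ = x⁷, (x²)¹⁵ = x⁹, (x²)¹⁶ = x¹¹, (x²)¹⁷ = x¹³, (x²)¹⁸ = x¹⁵, (x²)¹⁹ = x¹⁷, (x²)²⁰ = x¹⁹, (x²)²¹ = e.
So |⟨x²⟩| = ord(x²) = 21. With |G| = 21, by Lagrange [G : ⟨x²⟩] = 21/21 = 1.

Answer: 1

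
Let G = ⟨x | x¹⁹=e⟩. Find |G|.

G is generated by a single element, so G is cyclic. The relator gives x¹⁹ = e and no smaller power is forced to be e, so the 19 powers {e, x, x², x³, x⁴, x⁵, x⁶, x⁷, x⁸, x⁹, x¹², x¹³, x¹¹, x¹⁰, x¹⁴, x¹⁵, x¹⁶, x¹⁷, x¹⁸} are distinct. Hence |G| = 19.

Answer: 19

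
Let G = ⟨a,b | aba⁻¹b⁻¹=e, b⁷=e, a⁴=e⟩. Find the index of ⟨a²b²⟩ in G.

First find ord(a²b²) by computing successive powers:
  (a²b²)¹ = a²b², (a²b²)² = b⁴, (a²b²)³ = a²b⁶, (a²b²)⁴ = b, (a²b²)⁵ = a²b³, (a²b²)⁶ = b⁵, (a²b²)⁷ = a², (a²b²)⁸ = b², (a²b²)⁹ = a²b⁴, (a²b²)¹⁰ = b⁶, (a²b²)¹¹ = a²b, (a²b²)¹² = b³, (a²b²)¹³ = a²b⁵, (a²b²)¹⁴ = e.
So |⟨a²b²⟩| = ord(a²b²) = 14. With |G| = 28, by Lagrange [G : ⟨a²b²⟩] = 28/14 = 2.

Answer: 2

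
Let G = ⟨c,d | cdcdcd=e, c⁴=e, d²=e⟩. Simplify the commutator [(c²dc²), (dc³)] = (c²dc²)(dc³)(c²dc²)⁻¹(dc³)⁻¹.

[(c²dc²), (dc³)] = (c²dc²)·(dc³)·(c²dc²)⁻¹·(dc³)⁻¹.
  (c²dc²) · (dc³) = c³dc²d
  (c³dc²d) · (c²dc²) = cd
  (cd) · (cd) = dc³

Answer: dc³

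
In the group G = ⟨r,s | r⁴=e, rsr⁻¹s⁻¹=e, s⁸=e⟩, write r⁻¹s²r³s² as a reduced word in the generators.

Multiply left to right, reducing at each step:
  (r³) · s² = r³s²
  (r³s²) · r³ = r²s²
  (r²s²) · s² = r²s⁴

Answer: r²s⁴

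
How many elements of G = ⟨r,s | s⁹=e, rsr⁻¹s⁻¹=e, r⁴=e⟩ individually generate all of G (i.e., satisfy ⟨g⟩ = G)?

G is cyclic of order 36. An element generates G iff its order is 36, and a cyclic group of order 36 has exactly φ(36) = 12 such elements.

Answer: 12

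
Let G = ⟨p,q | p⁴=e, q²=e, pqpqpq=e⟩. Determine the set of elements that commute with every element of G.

An element z ∈ Z(G) iff z commutes with every generator.
For example e is central: e·p = p = p·e; e·q = q = q·e.
Whereas p ∉ Z(G) since p·q = pq ≠ qp = q·p.
Checking each of the 24 elements this way gives Z(G) = {e}, of order 1.

Answer: {e}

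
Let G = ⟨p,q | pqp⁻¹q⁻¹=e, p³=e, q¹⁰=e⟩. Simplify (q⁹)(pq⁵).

Compute (q⁹) · (pq⁵) by multiplying left to right and reducing via the relations at each step:
  (q⁹) · p = pq⁹
  (pq⁹) · q⁵ = pq⁴

Answer: pq⁴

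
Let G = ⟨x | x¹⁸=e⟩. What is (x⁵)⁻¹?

The order of (x⁵) is 18 (smallest k with (x⁵)ᵏ = e), so (x⁵)⁻¹ = (x⁵)¹⁷ = x¹³.
Check: (x⁵) · (x¹³) → (x⁵) · x¹³ = e, giving e as required.

Answer: x¹³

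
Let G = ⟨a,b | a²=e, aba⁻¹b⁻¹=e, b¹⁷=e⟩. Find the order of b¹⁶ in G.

Compute successive powers until reaching e:
  (b¹⁶)¹ = b¹⁶, (b¹⁶)² = b¹⁵, (b¹⁶)³ = b¹⁴, (b¹⁶)⁴ = b¹³, (b¹⁶)⁵ = b¹², (b¹⁶)⁶ = b¹¹, (b¹⁶)⁷ = b¹⁰, (b¹⁶)⁸ = b⁹, (b¹⁶)⁹ = b⁸, (b¹⁶)¹⁰ = b⁷, (b¹⁶)¹¹ = b⁶, (b¹⁶)¹² = b⁵, (b¹⁶)¹³ = b⁴, (b¹⁶)¹⁴ = b³, (b¹⁶)¹⁵ = b², (b¹⁶)¹⁶ = b, (b¹⁶)¹⁷ = e.
The smallest positive k with (b¹⁶)ᵏ = e is 17.

Answer: 17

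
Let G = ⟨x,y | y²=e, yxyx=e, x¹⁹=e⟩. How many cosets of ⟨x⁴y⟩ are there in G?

First find ord(x⁴y) by computing successive powers:
  (x⁴y)¹ = x⁴y, (x⁴y)² = e.
So |⟨x⁴y⟩| = ord(x⁴y) = 2. With |G| = 38, by Lagrange [G : ⟨x⁴y⟩] = 38/2 = 19.

Answer: 19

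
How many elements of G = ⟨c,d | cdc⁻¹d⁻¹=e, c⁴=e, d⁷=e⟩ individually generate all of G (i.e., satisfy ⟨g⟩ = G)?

G is cyclic of order 28. An element generates G iff its order is 28, and a cyclic group of order 28 has exactly φ(28) = 12 such elements.

Answer: 12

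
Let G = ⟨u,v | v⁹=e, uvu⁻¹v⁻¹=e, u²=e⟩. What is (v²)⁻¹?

The order of (v²) is 9 (smallest k with (v²)ᵏ = e), so (v²)⁻¹ = (v²)⁸ = v⁷.
Check: (v²) · (v⁷) → (v²) · v⁷ = e, giving e as required.

Answer: v⁷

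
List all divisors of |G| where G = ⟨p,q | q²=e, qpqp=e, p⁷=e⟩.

|G| = 14 = 2 · 7. By Lagrange's theorem the order of any subgroup divides 14; the divisors of 14 are 1, 2, 7, 14.

Answer: 1, 2, 7, 14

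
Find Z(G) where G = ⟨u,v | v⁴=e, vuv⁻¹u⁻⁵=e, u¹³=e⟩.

An element z ∈ Z(G) iff z commutes with every generator.
For example e is central: e·u = u = u·e; e·v = v = v·e.
Whereas u ∉ Z(G) since u·v = uv ≠ u⁵v = v·u.
Checking each of the 52 elements this way gives Z(G) = {e}, of order 1.

Answer: {e}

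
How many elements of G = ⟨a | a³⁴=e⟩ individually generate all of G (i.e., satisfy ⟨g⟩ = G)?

G is cyclic of order 34. An element generates G iff its order is 34, and a cyclic group of order 34 has exactly φ(34) = 16 such elements.

Answer: 16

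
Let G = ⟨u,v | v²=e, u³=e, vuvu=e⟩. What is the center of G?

An element z ∈ Z(G) iff z commutes with every generator.
For example e is central: e·u = u = u·e; e·v = v = v·e.
Whereas u ∉ Z(G) since u·v = uv ≠ u²v = v·u.
Checking each of the 6 elements this way gives Z(G) = {e}, of order 1.

Answer: {e}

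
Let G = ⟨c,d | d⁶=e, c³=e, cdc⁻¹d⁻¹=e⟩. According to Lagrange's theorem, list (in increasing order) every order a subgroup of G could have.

|G| = 18 = 2 · 3². By Lagrange's theorem the order of any subgroup divides 18; the divisors of 18 are 1, 2, 3, 6, 9, 18.

Answer: 1, 2, 3, 6, 9, 18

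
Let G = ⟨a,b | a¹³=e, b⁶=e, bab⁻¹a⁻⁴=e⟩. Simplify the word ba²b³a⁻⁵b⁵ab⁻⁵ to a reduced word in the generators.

Multiply left to right, reducing at each step:
  b · a² = a⁸b
  (a⁸b) · b³ = a⁸b⁴
  (a⁸b⁴) · a⁻⁵ = a²b⁴
  (a²b⁴) · b⁵ = a²b³
  (a²b³) · a = ab³
  (ab³) · b⁻⁵ = ab⁴

Answer: ab⁴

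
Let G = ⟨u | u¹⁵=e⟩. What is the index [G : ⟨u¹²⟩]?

First find ord(u¹²) by computing successive powers:
  (u¹²)¹ = u¹², (u¹²)² = u⁹, (u¹²)³ = u⁶, (u¹²)⁴ = u³, (u¹²)⁵ = e.
So |⟨u¹²⟩| = ord(u¹²) = 5. With |G| = 15, by Lagrange [G : ⟨u¹²⟩] = 15/5 = 3.

Answer: 3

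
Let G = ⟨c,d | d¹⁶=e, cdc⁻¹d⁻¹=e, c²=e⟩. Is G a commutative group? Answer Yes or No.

Each pair of generators commutes: c·d = cd = d·c. Since the generators pairwise commute, every element of G commutes with every other, so G is abelian.

Answer: Yes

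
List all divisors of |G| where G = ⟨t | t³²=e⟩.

|G| = 32 = 2⁵. By Lagrange's theorem the order of any subgroup divides 32; the divisors of 32 are 1, 2, 4, 8, 16, 32.

Answer: 1, 2, 4, 8, 16, 32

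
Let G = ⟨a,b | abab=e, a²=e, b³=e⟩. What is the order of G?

Enumerate words in the generators, reducing via the relations: the distinct elements are
  {a, b, e, ab, b², ab²}.
No further products give new elements, so |G| = 6.

Answer: 6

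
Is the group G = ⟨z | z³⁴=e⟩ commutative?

G has a single generator, so G is cyclic and hence abelian.

Answer: Yes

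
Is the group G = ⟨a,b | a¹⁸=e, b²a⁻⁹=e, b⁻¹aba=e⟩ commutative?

a·b = ab but b·a = a⁸b⁻¹, so a·b ≠ b·a and G is not abelian.

Answer: No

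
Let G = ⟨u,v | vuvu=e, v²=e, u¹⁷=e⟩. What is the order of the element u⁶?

Compute successive powers until reaching e:
  (u⁶)¹ = u⁶, (u⁶)² = u¹², (u⁶)³ = u, (u⁶)⁴ = u⁷, (u⁶)⁵ = u¹³, (u⁶)⁶ = u², (u⁶)⁷ = u⁸, (u⁶)⁸ = u¹⁴, (u⁶)⁹ = u³, (u⁶)¹⁰ = u⁹, (u⁶)¹¹ = u¹⁵, (u⁶)¹² = u⁴, (u⁶)¹³ = u¹⁰, (u⁶)¹⁴ = u¹⁶, (u⁶)¹⁵ = u⁵, (u⁶)¹⁶ = u¹¹, (u⁶)¹⁷ = e.
The smallest positive k with (u⁶)ᵏ = e is 17.

Answer: 17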